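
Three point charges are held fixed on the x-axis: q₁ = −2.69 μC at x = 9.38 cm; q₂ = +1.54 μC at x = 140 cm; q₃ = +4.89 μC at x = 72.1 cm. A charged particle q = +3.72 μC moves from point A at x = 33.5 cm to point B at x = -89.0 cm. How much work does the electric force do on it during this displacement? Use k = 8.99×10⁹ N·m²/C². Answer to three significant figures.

The work done by the electric force is W_field = −ΔU = −q(V_B − V_A) = q(V_A − V_B).
At A: distances to the source charges are 0.241 m, 1.06 m, 0.386 m; V_A = Σ kqᵢ/rᵢ = 2.66×10⁴ V.
At B: distances to the source charges are 0.984 m, 2.29 m, 1.61 m; V_B = Σ kqᵢ/rᵢ = 8750 V.
ΔV = V_B − V_A = -1.79×10⁴ V.
W_field = −qΔV = −(3.72×10⁻⁶ C)(-1.79×10⁴ V) = 0.0665 J.

0.0665 J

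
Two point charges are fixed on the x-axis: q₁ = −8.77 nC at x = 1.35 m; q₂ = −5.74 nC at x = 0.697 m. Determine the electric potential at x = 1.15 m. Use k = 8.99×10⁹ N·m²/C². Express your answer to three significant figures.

The total potential is the scalar sum of each charge's contribution, V = Σ kqᵢ/rᵢ.
Distances from the field point to each charge: r₁ = 0.200 m, r₂ = 0.453 m.
V = k[(-8.77×10⁻⁹)/(0.200) + (-5.74×10⁻⁹)/(0.453)] = -508 V.

-508 V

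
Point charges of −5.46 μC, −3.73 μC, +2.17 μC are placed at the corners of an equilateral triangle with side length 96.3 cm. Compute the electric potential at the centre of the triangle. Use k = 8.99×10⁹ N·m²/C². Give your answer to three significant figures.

The total potential is the scalar sum of each charge's contribution, V = Σ kqᵢ/rᵢ.
The distance from each vertex to the centroid is a/√3 = 0.556 m.
V = k[(-5.46×10⁻⁶)/(0.556) + (-3.73×10⁻⁶)/(0.556) + (2.17×10⁻⁶)/(0.556)] = -1.14×10⁵ V.

-1.14×10⁵ V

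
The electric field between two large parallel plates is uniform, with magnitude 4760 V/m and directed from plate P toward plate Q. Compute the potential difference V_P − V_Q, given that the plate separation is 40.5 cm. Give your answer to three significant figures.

1930 V

In a uniform field, potential decreases in the direction of E: ΔV = −E·d for a displacement d parallel to E.
Going from Q to P is a displacement of 40.5 cm opposite to the field, so V_P − V_Q = +Ed = 1930 V.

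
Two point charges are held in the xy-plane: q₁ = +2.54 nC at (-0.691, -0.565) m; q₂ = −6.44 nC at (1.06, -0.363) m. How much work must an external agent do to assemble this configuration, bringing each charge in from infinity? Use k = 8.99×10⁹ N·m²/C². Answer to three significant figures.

-8.34×10⁻⁸ J

The assembly work is the sum of pairwise potential energies, U = Σ_{i<j} kqᵢqⱼ/rᵢⱼ.
Pair separations: r₁₂ = 1.76 m.
U = (-8.34×10⁻⁸) = -8.34×10⁻⁸ J.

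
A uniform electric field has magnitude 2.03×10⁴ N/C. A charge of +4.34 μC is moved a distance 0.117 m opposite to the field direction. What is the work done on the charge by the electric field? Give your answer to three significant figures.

The potential change for a displacement 0.117 m opposite to the field direction is ΔV = +Ed = 2380 V.
W_field = −qΔV = -0.0103 J.

-0.0103 J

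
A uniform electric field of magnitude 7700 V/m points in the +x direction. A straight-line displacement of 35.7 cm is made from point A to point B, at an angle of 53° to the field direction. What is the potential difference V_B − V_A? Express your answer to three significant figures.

Only the component of displacement along E changes the potential: ΔV = −E·d·cosθ.
ΔV = −(7700 V/m)(0.357 m)cos53° = -1650 V.

-1650 V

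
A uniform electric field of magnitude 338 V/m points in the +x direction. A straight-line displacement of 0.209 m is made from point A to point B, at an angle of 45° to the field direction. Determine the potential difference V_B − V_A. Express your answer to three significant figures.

Only the component of displacement along E changes the potential: ΔV = −E·d·cosθ.
ΔV = −(338 V/m)(0.209 m)cos45° = -50.0 V.

-50.0 V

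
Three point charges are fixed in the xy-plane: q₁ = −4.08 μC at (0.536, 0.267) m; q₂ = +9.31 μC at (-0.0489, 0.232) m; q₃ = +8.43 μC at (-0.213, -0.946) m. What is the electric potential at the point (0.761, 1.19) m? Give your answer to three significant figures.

The total potential is the scalar sum of each charge's contribution, V = Σ kqᵢ/rᵢ.
Distances from the field point to each charge: r₁ = 0.950 m, r₂ = 1.25 m, r₃ = 2.35 m.
V = k[(-4.08×10⁻⁶)/(0.950) + (9.31×10⁻⁶)/(1.25) + (8.43×10⁻⁶)/(2.35)] = 6.04×10⁴ V.

6.04×10⁴ V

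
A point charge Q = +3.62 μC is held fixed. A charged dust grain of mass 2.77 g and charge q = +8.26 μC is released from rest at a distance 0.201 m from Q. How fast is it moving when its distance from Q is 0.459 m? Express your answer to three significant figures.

23.3 m/s

Only the electrostatic force acts, so mechanical energy is conserved: ½mv² = U₁ − U₂ = kQq(1/r₁ − 1/r₂).
U₁ − U₂ = (8.99×10⁹ N·m²/C²)(3.62×10⁻⁶ C)(8.26×10⁻⁶ C)(1/0.201 − 1/0.459) = 0.752 J.
v = √(2·0.752/2.77×10⁻³) = 23.3 m/s.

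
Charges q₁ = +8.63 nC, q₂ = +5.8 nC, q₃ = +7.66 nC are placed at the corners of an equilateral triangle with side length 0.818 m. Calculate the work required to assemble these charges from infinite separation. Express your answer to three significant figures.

1.76×10⁻⁶ J

The assembly work is the sum of pairwise potential energies, U = Σ_{i<j} kqᵢqⱼ/rᵢⱼ.
All three pair separations equal the side length, 0.818 m.
U = (5.50×10⁻⁷) + (7.27×10⁻⁷) + (4.88×10⁻⁷) = 1.76×10⁻⁶ J.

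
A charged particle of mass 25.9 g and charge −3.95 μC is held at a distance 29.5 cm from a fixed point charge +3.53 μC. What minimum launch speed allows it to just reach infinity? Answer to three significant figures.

5.73 m/s

To just escape, total mechanical energy must reach zero at infinity: ½mv²_min + U = 0, so ½mv²_min = −U = |kQq|/r.
|U| = |kQq|/r = (8.99×10⁹ N·m²/C²)(3.53×10⁻⁶)(3.95×10⁻⁶)/(0.295) = 0.425 J.
v_min = √(2|U|/m) = √(2·0.425/0.0259) = 5.73 m/s.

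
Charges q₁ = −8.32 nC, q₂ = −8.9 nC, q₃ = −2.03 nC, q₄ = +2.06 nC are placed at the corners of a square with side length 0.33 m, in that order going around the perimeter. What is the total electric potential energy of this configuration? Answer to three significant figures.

1.90×10⁻⁶ J

The work to assemble the configuration equals its total potential energy, U = Σ kqᵢqⱼ/rᵢⱼ over all pairs.
The four side pairs have separation 0.330 m and the two diagonal pairs 0.467 m.
Summing all 6 pair terms gives U = 1.90×10⁻⁶ J.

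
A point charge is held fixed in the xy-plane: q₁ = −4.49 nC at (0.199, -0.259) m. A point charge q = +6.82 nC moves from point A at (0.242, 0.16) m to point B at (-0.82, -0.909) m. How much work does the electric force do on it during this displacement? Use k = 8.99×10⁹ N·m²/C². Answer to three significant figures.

The work done by the electric force is W_field = −ΔU = −q(V_B − V_A) = q(V_A − V_B).
At A: distance to the source charge is 0.421 m; V_A = kq₁/r = -95.8 V.
At B: distance to the source charge is 1.21 m; V_B = kq₁/r = -33.4 V.
ΔV = V_B − V_A = 62.4 V.
W_field = −qΔV = −(6.82×10⁻⁹ C)(62.4 V) = -4.26×10⁻⁷ J.

-4.26×10⁻⁷ J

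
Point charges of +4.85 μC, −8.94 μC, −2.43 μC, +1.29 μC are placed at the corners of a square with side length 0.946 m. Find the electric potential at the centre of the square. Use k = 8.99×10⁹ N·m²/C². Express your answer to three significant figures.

-7.03×10⁴ V

Electric potential is a scalar, so the contributions from each charge add algebraically: V = Σ kqᵢ/rᵢ.
The distance from each corner to the centre is a√2/2 = 0.669 m.
V = k[(4.85×10⁻⁶)/(0.669) + (-8.94×10⁻⁶)/(0.669) + (-2.43×10⁻⁶)/(0.669) + (1.29×10⁻⁶)/(0.669)] = -7.03×10⁴ V.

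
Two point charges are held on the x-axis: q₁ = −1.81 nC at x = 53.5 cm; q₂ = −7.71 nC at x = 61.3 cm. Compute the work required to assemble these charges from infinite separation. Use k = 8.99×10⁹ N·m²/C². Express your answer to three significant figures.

1.61×10⁻⁶ J

The work to assemble the configuration equals its total potential energy, U = Σ kqᵢqⱼ/rᵢⱼ over all pairs.
Pair separations: r₁₂ = 0.0780 m.
U = (1.61×10⁻⁶) = 1.61×10⁻⁶ J.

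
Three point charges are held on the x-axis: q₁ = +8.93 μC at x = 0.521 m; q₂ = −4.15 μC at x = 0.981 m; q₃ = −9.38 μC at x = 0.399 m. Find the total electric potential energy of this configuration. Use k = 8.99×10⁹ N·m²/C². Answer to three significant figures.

-6.30 J

The assembly work is the sum of pairwise potential energies, U = Σ_{i<j} kqᵢqⱼ/rᵢⱼ.
Pair separations: r₁₂ = 0.460 m, r₁₃ = 0.122 m, r₂₃ = 0.582 m.
U = (-0.724) + (-6.17) + (0.601) = -6.30 J.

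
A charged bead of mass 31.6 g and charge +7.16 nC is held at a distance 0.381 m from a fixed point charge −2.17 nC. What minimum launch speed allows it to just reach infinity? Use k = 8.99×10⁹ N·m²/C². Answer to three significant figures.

4.82×10⁻³ m/s

To just escape, total mechanical energy must reach zero at infinity: ½mv²_min + U = 0, so ½mv²_min = −U = |kQq|/r.
|U| = |kQq|/r = (8.99×10⁹ N·m²/C²)(2.17×10⁻⁹)(7.16×10⁻⁹)/(0.381) = 3.67×10⁻⁷ J.
v_min = √(2|U|/m) = √(2·3.67×10⁻⁷/0.0316) = 4.82×10⁻³ m/s.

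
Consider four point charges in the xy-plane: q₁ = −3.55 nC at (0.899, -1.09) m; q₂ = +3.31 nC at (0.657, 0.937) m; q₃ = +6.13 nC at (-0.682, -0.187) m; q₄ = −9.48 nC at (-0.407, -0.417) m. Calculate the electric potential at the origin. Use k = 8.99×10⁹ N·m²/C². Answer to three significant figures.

Electric potential is a scalar, so the contributions from each charge add algebraically: V = Σ kqᵢ/rᵢ.
Distances from the field point to each charge: r₁ = 1.41 m, r₂ = 1.14 m, r₃ = 0.707 m, r₄ = 0.583 m.
V = k[(-3.55×10⁻⁹)/(1.41) + (3.31×10⁻⁹)/(1.14) + (6.13×10⁻⁹)/(0.707) + (-9.48×10⁻⁹)/(0.583)] = -64.9 V.

-64.9 V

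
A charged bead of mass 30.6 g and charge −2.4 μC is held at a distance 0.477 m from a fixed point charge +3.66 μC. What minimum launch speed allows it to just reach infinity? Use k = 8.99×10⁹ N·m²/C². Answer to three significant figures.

To just escape, total mechanical energy must reach zero at infinity: ½mv²_min + U = 0, so ½mv²_min = −U = |kQq|/r.
|U| = |kQq|/r = (8.99×10⁹ N·m²/C²)(3.66×10⁻⁶)(2.40×10⁻⁶)/(0.477) = 0.166 J.
v_min = √(2|U|/m) = √(2·0.166/0.0306) = 3.29 m/s.

3.29 m/s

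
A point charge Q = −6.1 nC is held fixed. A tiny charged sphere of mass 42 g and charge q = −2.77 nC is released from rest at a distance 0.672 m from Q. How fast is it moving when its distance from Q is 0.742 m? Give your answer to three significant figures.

1.01×10⁻³ m/s

Only the electrostatic force acts, so mechanical energy is conserved: ½mv² = U₁ − U₂ = kQq(1/r₁ − 1/r₂).
U₁ − U₂ = (8.99×10⁹ N·m²/C²)(-6.10×10⁻⁹ C)(-2.77×10⁻⁹ C)(1/0.672 − 1/0.742) = 2.13×10⁻⁸ J.
v = √(2·2.13×10⁻⁸/0.0420) = 1.01×10⁻³ m/s.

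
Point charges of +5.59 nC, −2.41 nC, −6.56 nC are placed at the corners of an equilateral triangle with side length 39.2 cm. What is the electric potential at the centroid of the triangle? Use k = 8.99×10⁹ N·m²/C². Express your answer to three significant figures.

-134 V

The total potential is the scalar sum of each charge's contribution, V = Σ kqᵢ/rᵢ.
The distance from each vertex to the centroid is a/√3 = 0.226 m.
V = k[(5.59×10⁻⁹)/(0.226) + (-2.41×10⁻⁹)/(0.226) + (-6.56×10⁻⁹)/(0.226)] = -134 V.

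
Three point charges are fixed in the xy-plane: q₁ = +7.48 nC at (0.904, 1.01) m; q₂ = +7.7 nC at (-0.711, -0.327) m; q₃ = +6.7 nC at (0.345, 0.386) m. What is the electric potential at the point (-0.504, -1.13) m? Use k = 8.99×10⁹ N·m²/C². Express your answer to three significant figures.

144 V

The total potential is the scalar sum of each charge's contribution, V = Σ kqᵢ/rᵢ.
Distances from the field point to each charge: r₁ = 2.56 m, r₂ = 0.829 m, r₃ = 1.74 m.
V = k[(7.48×10⁻⁹)/(2.56) + (7.70×10⁻⁹)/(0.829) + (6.70×10⁻⁹)/(1.74)] = 144 V.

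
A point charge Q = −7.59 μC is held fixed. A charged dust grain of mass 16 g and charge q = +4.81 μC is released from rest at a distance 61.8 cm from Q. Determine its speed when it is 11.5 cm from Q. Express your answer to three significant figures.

17.0 m/s

Only the electrostatic force acts, so mechanical energy is conserved: ½mv² = U₁ − U₂ = kQq(1/r₁ − 1/r₂).
U₁ − U₂ = (8.99×10⁹ N·m²/C²)(-7.59×10⁻⁶ C)(4.81×10⁻⁶ C)(1/0.618 − 1/0.115) = 2.32 J.
v = √(2·2.32/0.0160) = 17.0 m/s.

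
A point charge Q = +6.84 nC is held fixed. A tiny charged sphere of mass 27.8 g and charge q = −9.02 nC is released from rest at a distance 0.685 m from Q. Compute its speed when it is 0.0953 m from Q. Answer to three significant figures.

0.0190 m/s

Only the electrostatic force acts, so mechanical energy is conserved: ½mv² = U₁ − U₂ = kQq(1/r₁ − 1/r₂).
U₁ − U₂ = (8.99×10⁹ N·m²/C²)(6.84×10⁻⁹ C)(-9.02×10⁻⁹ C)(1/0.685 − 1/0.0953) = 5.01×10⁻⁶ J.
v = √(2·5.01×10⁻⁶/0.0278) = 0.0190 m/s.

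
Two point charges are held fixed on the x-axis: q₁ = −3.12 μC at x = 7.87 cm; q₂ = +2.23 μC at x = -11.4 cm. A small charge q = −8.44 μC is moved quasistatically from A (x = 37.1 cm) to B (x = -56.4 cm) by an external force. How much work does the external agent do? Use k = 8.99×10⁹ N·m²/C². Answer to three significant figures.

-0.469 J

For quasistatic motion the external work equals the change in potential energy: W_ext = qΔV = q(V_B − V_A).
At A: distances to the source charges are 0.292 m, 0.485 m; V_A = Σ kqᵢ/rᵢ = -5.46×10⁴ V.
At B: distances to the source charges are 0.643 m, 0.450 m; V_B = Σ kqᵢ/rᵢ = 908 V.
ΔV = V_B − V_A = 5.55×10⁴ V.
W_ext = qΔV = (-8.44×10⁻⁶ C)(5.55×10⁴ V) = -0.469 J.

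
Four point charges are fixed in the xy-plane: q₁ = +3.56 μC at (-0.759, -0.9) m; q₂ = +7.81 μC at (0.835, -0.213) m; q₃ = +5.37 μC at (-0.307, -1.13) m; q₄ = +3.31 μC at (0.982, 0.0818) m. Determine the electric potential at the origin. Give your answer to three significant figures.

The total potential is the scalar sum of each charge's contribution, V = Σ kqᵢ/rᵢ.
Distances from the field point to each charge: r₁ = 1.18 m, r₂ = 0.862 m, r₃ = 1.17 m, r₄ = 0.985 m.
V = k[(3.56×10⁻⁶)/(1.18) + (7.81×10⁻⁶)/(0.862) + (5.37×10⁻⁶)/(1.17) + (3.31×10⁻⁶)/(0.985)] = 1.80×10⁵ V.

1.80×10⁵ V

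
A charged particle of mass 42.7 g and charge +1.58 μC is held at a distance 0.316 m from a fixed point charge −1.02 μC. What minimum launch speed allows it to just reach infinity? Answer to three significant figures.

To just escape, total mechanical energy must reach zero at infinity: ½mv²_min + U = 0, so ½mv²_min = −U = |kQq|/r.
|U| = |kQq|/r = (8.99×10⁹ N·m²/C²)(1.02×10⁻⁶)(1.58×10⁻⁶)/(0.316) = 0.0458 J.
v_min = √(2|U|/m) = √(2·0.0458/0.0427) = 1.47 m/s.

1.47 m/s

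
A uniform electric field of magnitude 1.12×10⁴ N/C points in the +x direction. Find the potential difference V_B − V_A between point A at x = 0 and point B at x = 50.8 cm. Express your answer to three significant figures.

In a uniform field, potential decreases in the direction of E: V_B − V_A = −E·Δx.
V_B − V_A = −(1.12×10⁴ V/m)(0.508 m) = -5690 V.

-5690 V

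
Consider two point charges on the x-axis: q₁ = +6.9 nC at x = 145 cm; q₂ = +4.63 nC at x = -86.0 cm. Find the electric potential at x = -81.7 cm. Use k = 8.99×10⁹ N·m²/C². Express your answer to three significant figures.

The total potential is the scalar sum of each charge's contribution, V = Σ kqᵢ/rᵢ.
Distances from the field point to each charge: r₁ = 2.27 m, r₂ = 0.0430 m.
V = k[(6.90×10⁻⁹)/(2.27) + (4.63×10⁻⁹)/(0.0430)] = 995 V.

995 V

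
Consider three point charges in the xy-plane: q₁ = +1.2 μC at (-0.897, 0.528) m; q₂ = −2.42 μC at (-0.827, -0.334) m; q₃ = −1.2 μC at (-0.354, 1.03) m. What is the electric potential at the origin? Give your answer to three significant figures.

-2.39×10⁴ V

Electric potential is a scalar, so the contributions from each charge add algebraically: V = Σ kqᵢ/rᵢ.
Distances from the field point to each charge: r₁ = 1.04 m, r₂ = 0.892 m, r₃ = 1.09 m.
V = k[(1.20×10⁻⁶)/(1.04) + (-2.42×10⁻⁶)/(0.892) + (-1.20×10⁻⁶)/(1.09)] = -2.39×10⁴ V.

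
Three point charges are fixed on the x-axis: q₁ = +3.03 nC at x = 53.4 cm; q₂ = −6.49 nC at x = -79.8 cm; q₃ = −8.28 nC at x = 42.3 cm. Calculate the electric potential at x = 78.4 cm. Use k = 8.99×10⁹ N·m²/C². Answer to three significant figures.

The total potential is the scalar sum of each charge's contribution, V = Σ kqᵢ/rᵢ.
Distances from the field point to each charge: r₁ = 0.250 m, r₂ = 1.58 m, r₃ = 0.361 m.
V = k[(3.03×10⁻⁹)/(0.250) + (-6.49×10⁻⁹)/(1.58) + (-8.28×10⁻⁹)/(0.361)] = -134 V.

-134 V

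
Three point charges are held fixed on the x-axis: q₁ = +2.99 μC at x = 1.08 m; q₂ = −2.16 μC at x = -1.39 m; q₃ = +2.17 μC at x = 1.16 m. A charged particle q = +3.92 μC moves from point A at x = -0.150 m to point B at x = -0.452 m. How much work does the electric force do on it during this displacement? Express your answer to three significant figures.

The work done by the electric force is W_field = −ΔU = −q(V_B − V_A) = q(V_A − V_B).
At A: distances to the source charges are 1.23 m, 1.24 m, 1.31 m; V_A = Σ kqᵢ/rᵢ = 2.11×10⁴ V.
At B: distances to the source charges are 1.53 m, 0.938 m, 1.61 m; V_B = Σ kqᵢ/rᵢ = 8950 V.
ΔV = V_B − V_A = -1.21×10⁴ V.
W_field = −qΔV = −(3.92×10⁻⁶ C)(-1.21×10⁴ V) = 0.0476 J.

0.0476 J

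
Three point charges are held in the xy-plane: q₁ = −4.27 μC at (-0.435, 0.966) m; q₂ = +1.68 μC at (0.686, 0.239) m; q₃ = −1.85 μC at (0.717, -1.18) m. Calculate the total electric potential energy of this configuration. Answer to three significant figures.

The work to assemble the configuration equals its total potential energy, U = Σ kqᵢqⱼ/rᵢⱼ over all pairs.
Pair separations: r₁₂ = 1.34 m, r₁₃ = 2.44 m, r₂₃ = 1.42 m.
U = (-0.0483) + (0.0292) + (-0.0197) = -0.0388 J.

-0.0388 J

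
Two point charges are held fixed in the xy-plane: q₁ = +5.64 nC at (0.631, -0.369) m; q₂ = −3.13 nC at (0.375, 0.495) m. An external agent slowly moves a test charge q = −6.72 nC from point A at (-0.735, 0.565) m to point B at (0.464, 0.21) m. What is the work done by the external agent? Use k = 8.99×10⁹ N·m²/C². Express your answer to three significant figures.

For quasistatic motion the external work equals the change in potential energy: W_ext = qΔV = q(V_B − V_A).
At A: distances to the source charges are 1.65 m, 1.11 m; V_A = Σ kqᵢ/rᵢ = 5.34 V.
At B: distances to the source charges are 0.603 m, 0.299 m; V_B = Σ kqᵢ/rᵢ = -10.1 V.
ΔV = V_B − V_A = -15.4 V.
W_ext = qΔV = (-6.72×10⁻⁹ C)(-15.4 V) = 1.04×10⁻⁷ J.

1.04×10⁻⁷ J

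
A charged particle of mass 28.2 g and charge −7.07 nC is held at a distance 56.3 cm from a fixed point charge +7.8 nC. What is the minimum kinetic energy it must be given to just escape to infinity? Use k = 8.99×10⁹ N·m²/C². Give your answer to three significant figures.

To just escape, total mechanical energy must reach zero at infinity: ½mv²_min + U = 0, so ½mv²_min = −U = |kQq|/r.
|U| = |kQq|/r = (8.99×10⁹ N·m²/C²)(7.80×10⁻⁹)(7.07×10⁻⁹)/(0.563) = 8.81×10⁻⁷ J.

8.81×10⁻⁷ J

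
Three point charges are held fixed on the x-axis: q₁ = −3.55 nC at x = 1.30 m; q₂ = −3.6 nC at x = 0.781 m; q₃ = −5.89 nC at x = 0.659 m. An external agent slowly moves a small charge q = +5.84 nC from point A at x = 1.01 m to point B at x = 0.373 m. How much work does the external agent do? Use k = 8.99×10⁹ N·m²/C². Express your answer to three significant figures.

For quasistatic motion the external work equals the change in potential energy: W_ext = qΔV = q(V_B − V_A).
At A: distances to the source charges are 0.290 m, 0.229 m, 0.351 m; V_A = Σ kqᵢ/rᵢ = -402 V.
At B: distances to the source charges are 0.927 m, 0.408 m, 0.286 m; V_B = Σ kqᵢ/rᵢ = -299 V.
ΔV = V_B − V_A = 103 V.
W_ext = qΔV = (5.84×10⁻⁹ C)(103 V) = 6.04×10⁻⁷ J.

6.04×10⁻⁷ J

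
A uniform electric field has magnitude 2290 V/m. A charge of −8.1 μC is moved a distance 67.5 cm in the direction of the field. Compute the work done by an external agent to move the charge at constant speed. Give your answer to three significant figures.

0.0125 J

The potential change for a displacement 67.5 cm in the direction of the field is ΔV = −Ed = -1550 V.
W_ext = qΔV = 0.0125 J.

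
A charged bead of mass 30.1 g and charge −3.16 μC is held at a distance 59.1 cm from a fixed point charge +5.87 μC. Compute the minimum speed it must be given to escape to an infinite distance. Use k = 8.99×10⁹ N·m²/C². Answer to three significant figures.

To just escape, total mechanical energy must reach zero at infinity: ½mv²_min + U = 0, so ½mv²_min = −U = |kQq|/r.
|U| = |kQq|/r = (8.99×10⁹ N·m²/C²)(5.87×10⁻⁶)(3.16×10⁻⁶)/(0.591) = 0.282 J.
v_min = √(2|U|/m) = √(2·0.282/0.0301) = 4.33 m/s.

4.33 m/s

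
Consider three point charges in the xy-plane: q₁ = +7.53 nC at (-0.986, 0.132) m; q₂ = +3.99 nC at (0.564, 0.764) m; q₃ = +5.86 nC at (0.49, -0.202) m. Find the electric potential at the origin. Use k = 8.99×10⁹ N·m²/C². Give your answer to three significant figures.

Electric potential is a scalar, so the contributions from each charge add algebraically: V = Σ kqᵢ/rᵢ.
Distances from the field point to each charge: r₁ = 0.995 m, r₂ = 0.950 m, r₃ = 0.530 m.
V = k[(7.53×10⁻⁹)/(0.995) + (3.99×10⁻⁹)/(0.950) + (5.86×10⁻⁹)/(0.530)] = 205 V.

205 V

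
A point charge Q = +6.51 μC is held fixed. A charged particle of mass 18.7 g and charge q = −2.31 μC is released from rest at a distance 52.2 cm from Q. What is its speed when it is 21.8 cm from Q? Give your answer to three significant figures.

6.22 m/s

Only the electrostatic force acts, so mechanical energy is conserved: ½mv² = U₁ − U₂ = kQq(1/r₁ − 1/r₂).
U₁ − U₂ = (8.99×10⁹ N·m²/C²)(6.51×10⁻⁶ C)(-2.31×10⁻⁶ C)(1/0.522 − 1/0.218) = 0.361 J.
v = √(2·0.361/0.0187) = 6.22 m/s.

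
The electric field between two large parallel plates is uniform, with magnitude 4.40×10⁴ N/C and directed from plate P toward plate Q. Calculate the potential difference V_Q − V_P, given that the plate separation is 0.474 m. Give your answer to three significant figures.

-2.09×10⁴ V

In a uniform field, potential decreases in the direction of E: ΔV = −E·d for a displacement d parallel to E.
Going from P to Q is a displacement of 0.474 m along the field, so V_Q − V_P = −Ed = -2.09×10⁴ V.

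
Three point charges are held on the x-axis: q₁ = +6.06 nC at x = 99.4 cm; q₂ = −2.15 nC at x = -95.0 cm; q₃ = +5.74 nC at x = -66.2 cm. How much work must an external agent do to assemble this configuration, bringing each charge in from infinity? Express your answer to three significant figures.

The work to assemble the configuration equals its total potential energy, U = Σ kqᵢqⱼ/rᵢⱼ over all pairs.
Pair separations: r₁₂ = 1.94 m, r₁₃ = 1.66 m, r₂₃ = 0.288 m.
U = (-6.03×10⁻⁸) + (1.89×10⁻⁷) + (-3.85×10⁻⁷) = -2.57×10⁻⁷ J.

-2.57×10⁻⁷ J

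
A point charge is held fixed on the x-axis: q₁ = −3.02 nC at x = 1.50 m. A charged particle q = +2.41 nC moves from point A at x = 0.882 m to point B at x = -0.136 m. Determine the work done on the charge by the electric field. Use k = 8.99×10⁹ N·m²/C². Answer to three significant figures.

The work done by the electric force is W_field = −ΔU = −q(V_B − V_A) = q(V_A − V_B).
At A: distance to the source charge is 0.618 m; V_A = kq₁/r = -43.9 V.
At B: distance to the source charge is 1.64 m; V_B = kq₁/r = -16.6 V.
ΔV = V_B − V_A = 27.3 V.
W_field = −qΔV = −(2.41×10⁻⁹ C)(27.3 V) = -6.59×10⁻⁸ J.

-6.59×10⁻⁸ J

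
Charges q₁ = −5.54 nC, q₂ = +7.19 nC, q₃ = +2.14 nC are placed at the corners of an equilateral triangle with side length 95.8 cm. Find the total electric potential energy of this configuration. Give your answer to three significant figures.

-3.41×10⁻⁷ J

The work to assemble the configuration equals its total potential energy, U = Σ kqᵢqⱼ/rᵢⱼ over all pairs.
All three pair separations equal the side length, 0.958 m.
U = (-3.74×10⁻⁷) + (-1.11×10⁻⁷) + (1.44×10⁻⁷) = -3.41×10⁻⁷ J.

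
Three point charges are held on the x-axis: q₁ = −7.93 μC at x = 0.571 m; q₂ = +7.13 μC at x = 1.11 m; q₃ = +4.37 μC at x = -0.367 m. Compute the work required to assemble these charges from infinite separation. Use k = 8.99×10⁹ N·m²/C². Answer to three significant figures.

The work to assemble the configuration equals its total potential energy, U = Σ kqᵢqⱼ/rᵢⱼ over all pairs.
Pair separations: r₁₂ = 0.539 m, r₁₃ = 0.938 m, r₂₃ = 1.48 m.
U = (-0.943) + (-0.332) + (0.190) = -1.09 J.

-1.09 J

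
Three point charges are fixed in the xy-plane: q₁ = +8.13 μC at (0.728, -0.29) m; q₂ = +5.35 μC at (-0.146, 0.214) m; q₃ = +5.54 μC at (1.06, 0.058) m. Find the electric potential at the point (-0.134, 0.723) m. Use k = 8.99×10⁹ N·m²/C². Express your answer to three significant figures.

1.86×10⁵ V

Electric potential is a scalar, so the contributions from each charge add algebraically: V = Σ kqᵢ/rᵢ.
Distances from the field point to each charge: r₁ = 1.33 m, r₂ = 0.509 m, r₃ = 1.37 m.
V = k[(8.13×10⁻⁶)/(1.33) + (5.35×10⁻⁶)/(0.509) + (5.54×10⁻⁶)/(1.37)] = 1.86×10⁵ V.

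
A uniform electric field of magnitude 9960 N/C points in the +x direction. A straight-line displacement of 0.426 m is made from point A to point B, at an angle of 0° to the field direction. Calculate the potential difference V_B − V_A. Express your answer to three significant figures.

Only the component of displacement along E changes the potential: ΔV = −E·d·cosθ.
ΔV = −(9960 V/m)(0.426 m)cos0° = -4240 V.

-4240 V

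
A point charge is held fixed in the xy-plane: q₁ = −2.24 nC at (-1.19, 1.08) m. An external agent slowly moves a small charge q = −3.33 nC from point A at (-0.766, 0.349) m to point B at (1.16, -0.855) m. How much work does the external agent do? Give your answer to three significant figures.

For quasistatic motion the external work equals the change in potential energy: W_ext = qΔV = q(V_B − V_A).
At A: distance to the source charge is 0.845 m; V_A = kq₁/r = -23.8 V.
At B: distance to the source charge is 3.04 m; V_B = kq₁/r = -6.62 V.
ΔV = V_B − V_A = 17.2 V.
W_ext = qΔV = (-3.33×10⁻⁹ C)(17.2 V) = -5.73×10⁻⁸ J.

-5.73×10⁻⁸ J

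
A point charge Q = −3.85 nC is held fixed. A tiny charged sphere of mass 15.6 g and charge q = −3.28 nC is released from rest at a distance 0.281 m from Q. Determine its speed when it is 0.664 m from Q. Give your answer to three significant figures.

Only the electrostatic force acts, so mechanical energy is conserved: ½mv² = U₁ − U₂ = kQq(1/r₁ − 1/r₂).
U₁ − U₂ = (8.99×10⁹ N·m²/C²)(-3.85×10⁻⁹ C)(-3.28×10⁻⁹ C)(1/0.281 − 1/0.664) = 2.33×10⁻⁷ J.
v = √(2·2.33×10⁻⁷/0.0156) = 5.47×10⁻³ m/s.

5.47×10⁻³ m/s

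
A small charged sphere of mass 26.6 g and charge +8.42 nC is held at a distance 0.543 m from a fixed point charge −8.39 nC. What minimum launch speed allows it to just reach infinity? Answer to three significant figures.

To just escape, total mechanical energy must reach zero at infinity: ½mv²_min + U = 0, so ½mv²_min = −U = |kQq|/r.
|U| = |kQq|/r = (8.99×10⁹ N·m²/C²)(8.39×10⁻⁹)(8.42×10⁻⁹)/(0.543) = 1.17×10⁻⁶ J.
v_min = √(2|U|/m) = √(2·1.17×10⁻⁶/0.0266) = 9.38×10⁻³ m/s.

9.38×10⁻³ m/s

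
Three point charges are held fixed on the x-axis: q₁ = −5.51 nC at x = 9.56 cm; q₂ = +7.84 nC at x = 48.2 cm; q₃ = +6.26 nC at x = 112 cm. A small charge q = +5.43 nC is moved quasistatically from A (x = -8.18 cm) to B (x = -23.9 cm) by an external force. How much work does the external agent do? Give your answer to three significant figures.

5.35×10⁻⁷ J

For quasistatic motion the external work equals the change in potential energy: W_ext = qΔV = q(V_B − V_A).
At A: distances to the source charges are 0.177 m, 0.564 m, 1.20 m; V_A = Σ kqᵢ/rᵢ = -107 V.
At B: distances to the source charges are 0.335 m, 0.721 m, 1.36 m; V_B = Σ kqᵢ/rᵢ = -8.88 V.
ΔV = V_B − V_A = 98.5 V.
W_ext = qΔV = (5.43×10⁻⁹ C)(98.5 V) = 5.35×10⁻⁷ J.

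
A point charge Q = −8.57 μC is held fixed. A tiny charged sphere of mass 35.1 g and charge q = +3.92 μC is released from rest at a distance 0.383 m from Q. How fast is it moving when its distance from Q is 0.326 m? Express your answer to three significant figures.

Only the electrostatic force acts, so mechanical energy is conserved: ½mv² = U₁ − U₂ = kQq(1/r₁ − 1/r₂).
U₁ − U₂ = (8.99×10⁹ N·m²/C²)(-8.57×10⁻⁶ C)(3.92×10⁻⁶ C)(1/0.383 − 1/0.326) = 0.138 J.
v = √(2·0.138/0.0351) = 2.80 m/s.

2.80 m/s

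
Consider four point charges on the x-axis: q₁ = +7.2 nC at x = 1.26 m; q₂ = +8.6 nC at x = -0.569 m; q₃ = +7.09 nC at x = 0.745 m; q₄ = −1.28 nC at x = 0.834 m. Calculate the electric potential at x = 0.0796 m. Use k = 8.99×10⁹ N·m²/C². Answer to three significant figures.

Electric potential is a scalar, so the contributions from each charge add algebraically: V = Σ kqᵢ/rᵢ.
Distances from the field point to each charge: r₁ = 1.18 m, r₂ = 0.649 m, r₃ = 0.665 m, r₄ = 0.754 m.
V = k[(7.20×10⁻⁹)/(1.18) + (8.60×10⁻⁹)/(0.649) + (7.09×10⁻⁹)/(0.665) + (-1.28×10⁻⁹)/(0.754)] = 255 V.

255 V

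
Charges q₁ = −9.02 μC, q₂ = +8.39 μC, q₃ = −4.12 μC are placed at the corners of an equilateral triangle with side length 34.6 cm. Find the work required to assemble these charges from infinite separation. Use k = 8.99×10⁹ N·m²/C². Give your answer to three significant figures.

The work to assemble the configuration equals its total potential energy, U = Σ kqᵢqⱼ/rᵢⱼ over all pairs.
All three pair separations equal the side length, 0.346 m.
U = (-1.97) + (0.966) + (-0.898) = -1.90 J.

-1.90 J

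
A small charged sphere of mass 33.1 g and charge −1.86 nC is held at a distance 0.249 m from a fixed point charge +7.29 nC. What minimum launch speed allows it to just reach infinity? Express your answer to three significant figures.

5.44×10⁻³ m/s

To just escape, total mechanical energy must reach zero at infinity: ½mv²_min + U = 0, so ½mv²_min = −U = |kQq|/r.
|U| = |kQq|/r = (8.99×10⁹ N·m²/C²)(7.29×10⁻⁹)(1.86×10⁻⁹)/(0.249) = 4.90×10⁻⁷ J.
v_min = √(2|U|/m) = √(2·4.90×10⁻⁷/0.0331) = 5.44×10⁻³ m/s.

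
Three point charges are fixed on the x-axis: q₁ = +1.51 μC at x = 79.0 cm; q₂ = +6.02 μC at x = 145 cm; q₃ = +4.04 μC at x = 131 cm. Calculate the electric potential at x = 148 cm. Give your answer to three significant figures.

2.04×10⁶ V

Electric potential is a scalar, so the contributions from each charge add algebraically: V = Σ kqᵢ/rᵢ.
Distances from the field point to each charge: r₁ = 0.690 m, r₂ = 0.0300 m, r₃ = 0.170 m.
V = k[(1.51×10⁻⁶)/(0.690) + (6.02×10⁻⁶)/(0.0300) + (4.04×10⁻⁶)/(0.170)] = 2.04×10⁶ V.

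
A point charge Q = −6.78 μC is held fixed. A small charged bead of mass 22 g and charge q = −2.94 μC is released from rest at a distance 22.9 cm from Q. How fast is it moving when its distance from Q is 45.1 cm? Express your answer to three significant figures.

Only the electrostatic force acts, so mechanical energy is conserved: ½mv² = U₁ − U₂ = kQq(1/r₁ − 1/r₂).
U₁ − U₂ = (8.99×10⁹ N·m²/C²)(-6.78×10⁻⁶ C)(-2.94×10⁻⁶ C)(1/0.229 − 1/0.451) = 0.385 J.
v = √(2·0.385/0.0220) = 5.92 m/s.

5.92 m/s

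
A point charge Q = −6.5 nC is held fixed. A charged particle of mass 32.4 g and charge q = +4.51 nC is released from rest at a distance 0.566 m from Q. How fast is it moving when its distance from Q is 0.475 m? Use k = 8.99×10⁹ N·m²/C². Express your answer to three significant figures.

2.35×10⁻³ m/s

Only the electrostatic force acts, so mechanical energy is conserved: ½mv² = U₁ − U₂ = kQq(1/r₁ − 1/r₂).
U₁ − U₂ = (8.99×10⁹ N·m²/C²)(-6.50×10⁻⁹ C)(4.51×10⁻⁹ C)(1/0.566 − 1/0.475) = 8.92×10⁻⁸ J.
v = √(2·8.92×10⁻⁸/0.0324) = 2.35×10⁻³ m/s.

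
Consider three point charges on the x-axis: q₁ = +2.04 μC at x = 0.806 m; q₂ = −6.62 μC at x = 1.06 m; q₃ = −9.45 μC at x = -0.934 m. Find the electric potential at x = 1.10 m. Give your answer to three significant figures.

The total potential is the scalar sum of each charge's contribution, V = Σ kqᵢ/rᵢ.
Distances from the field point to each charge: r₁ = 0.294 m, r₂ = 0.0400 m, r₃ = 2.03 m.
V = k[(2.04×10⁻⁶)/(0.294) + (-6.62×10⁻⁶)/(0.0400) + (-9.45×10⁻⁶)/(2.03)] = -1.47×10⁶ V.

-1.47×10⁶ V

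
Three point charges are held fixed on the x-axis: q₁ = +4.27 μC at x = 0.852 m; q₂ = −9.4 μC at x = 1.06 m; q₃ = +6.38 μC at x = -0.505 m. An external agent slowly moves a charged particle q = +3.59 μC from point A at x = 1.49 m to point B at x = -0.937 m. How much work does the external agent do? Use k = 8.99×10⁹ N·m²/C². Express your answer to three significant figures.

0.788 J

For quasistatic motion the external work equals the change in potential energy: W_ext = qΔV = q(V_B − V_A).
At A: distances to the source charges are 0.638 m, 0.430 m, 2.00 m; V_A = Σ kqᵢ/rᵢ = -1.08×10⁵ V.
At B: distances to the source charges are 1.79 m, 2.00 m, 0.432 m; V_B = Σ kqᵢ/rᵢ = 1.12×10⁵ V.
ΔV = V_B − V_A = 2.20×10⁵ V.
W_ext = qΔV = (3.59×10⁻⁶ C)(2.20×10⁵ V) = 0.788 J.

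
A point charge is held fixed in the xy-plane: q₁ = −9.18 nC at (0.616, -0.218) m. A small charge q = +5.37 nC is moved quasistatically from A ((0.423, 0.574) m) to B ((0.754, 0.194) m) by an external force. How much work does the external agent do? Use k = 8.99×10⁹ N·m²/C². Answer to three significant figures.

For quasistatic motion the external work equals the change in potential energy: W_ext = qΔV = q(V_B − V_A).
At A: distance to the source charge is 0.815 m; V_A = kq₁/r = -101 V.
At B: distance to the source charge is 0.434 m; V_B = kq₁/r = -190 V.
ΔV = V_B − V_A = -88.7 V.
W_ext = qΔV = (5.37×10⁻⁹ C)(-88.7 V) = -4.76×10⁻⁷ J.

-4.76×10⁻⁷ J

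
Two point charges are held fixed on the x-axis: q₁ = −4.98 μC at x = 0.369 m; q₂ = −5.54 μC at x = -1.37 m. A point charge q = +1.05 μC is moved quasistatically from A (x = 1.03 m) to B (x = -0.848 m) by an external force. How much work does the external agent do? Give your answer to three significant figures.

For quasistatic motion the external work equals the change in potential energy: W_ext = qΔV = q(V_B − V_A).
At A: distances to the source charges are 0.661 m, 2.40 m; V_A = Σ kqᵢ/rᵢ = -8.85×10⁴ V.
At B: distances to the source charges are 1.22 m, 0.522 m; V_B = Σ kqᵢ/rᵢ = -1.32×10⁵ V.
ΔV = V_B − V_A = -4.37×10⁴ V.
W_ext = qΔV = (1.05×10⁻⁶ C)(-4.37×10⁴ V) = -0.0459 J.

-0.0459 J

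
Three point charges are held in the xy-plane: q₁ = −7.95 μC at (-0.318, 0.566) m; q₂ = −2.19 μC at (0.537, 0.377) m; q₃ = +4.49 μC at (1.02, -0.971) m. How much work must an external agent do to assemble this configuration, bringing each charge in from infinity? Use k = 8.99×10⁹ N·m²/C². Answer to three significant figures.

The work to assemble the configuration equals its total potential energy, U = Σ kqᵢqⱼ/rᵢⱼ over all pairs.
Pair separations: r₁₂ = 0.876 m, r₁₃ = 2.04 m, r₂₃ = 1.43 m.
U = (0.179) + (-0.157) + (-0.0617) = -0.0405 J.

-0.0405 J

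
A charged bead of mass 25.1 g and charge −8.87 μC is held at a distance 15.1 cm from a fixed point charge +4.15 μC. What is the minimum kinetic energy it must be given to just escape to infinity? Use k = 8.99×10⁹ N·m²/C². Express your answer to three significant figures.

To just escape, total mechanical energy must reach zero at infinity: ½mv²_min + U = 0, so ½mv²_min = −U = |kQq|/r.
|U| = |kQq|/r = (8.99×10⁹ N·m²/C²)(4.15×10⁻⁶)(8.87×10⁻⁶)/(0.151) = 2.19 J.

2.19 J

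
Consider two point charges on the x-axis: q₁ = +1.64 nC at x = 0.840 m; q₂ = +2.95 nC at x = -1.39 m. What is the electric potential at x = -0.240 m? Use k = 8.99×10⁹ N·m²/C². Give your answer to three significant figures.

Electric potential is a scalar, so the contributions from each charge add algebraically: V = Σ kqᵢ/rᵢ.
Distances from the field point to each charge: r₁ = 1.08 m, r₂ = 1.15 m.
V = k[(1.64×10⁻⁹)/(1.08) + (2.95×10⁻⁹)/(1.15)] = 36.7 V.

36.7 V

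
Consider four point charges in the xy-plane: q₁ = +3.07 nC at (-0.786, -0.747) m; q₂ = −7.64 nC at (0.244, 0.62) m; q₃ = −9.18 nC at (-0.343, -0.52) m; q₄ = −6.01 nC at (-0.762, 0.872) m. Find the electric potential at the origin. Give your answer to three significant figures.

Electric potential is a scalar, so the contributions from each charge add algebraically: V = Σ kqᵢ/rᵢ.
Distances from the field point to each charge: r₁ = 1.08 m, r₂ = 0.666 m, r₃ = 0.623 m, r₄ = 1.16 m.
V = k[(3.07×10⁻⁹)/(1.08) + (-7.64×10⁻⁹)/(0.666) + (-9.18×10⁻⁹)/(0.623) + (-6.01×10⁻⁹)/(1.16)] = -257 V.

-257 V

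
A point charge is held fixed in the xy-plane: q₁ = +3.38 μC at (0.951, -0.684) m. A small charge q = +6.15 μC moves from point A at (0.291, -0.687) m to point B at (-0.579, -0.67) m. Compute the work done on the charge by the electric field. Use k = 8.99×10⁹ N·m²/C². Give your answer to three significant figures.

0.161 J

The work done by the electric force is W_field = −ΔU = −q(V_B − V_A) = q(V_A − V_B).
At A: distance to the source charge is 0.660 m; V_A = kq₁/r = 4.60×10⁴ V.
At B: distance to the source charge is 1.53 m; V_B = kq₁/r = 1.99×10⁴ V.
ΔV = V_B − V_A = -2.62×10⁴ V.
W_field = −qΔV = −(6.15×10⁻⁶ C)(-2.62×10⁴ V) = 0.161 J.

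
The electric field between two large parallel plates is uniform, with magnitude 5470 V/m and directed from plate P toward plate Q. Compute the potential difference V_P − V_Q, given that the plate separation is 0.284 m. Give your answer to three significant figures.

In a uniform field, potential decreases in the direction of E: ΔV = −E·d for a displacement d parallel to E.
Going from Q to P is a displacement of 0.284 m opposite to the field, so V_P − V_Q = +Ed = 1550 V.

1550 V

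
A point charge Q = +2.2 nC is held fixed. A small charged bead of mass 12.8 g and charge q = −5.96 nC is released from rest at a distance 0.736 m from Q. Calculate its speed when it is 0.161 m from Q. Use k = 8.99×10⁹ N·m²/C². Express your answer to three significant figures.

Only the electrostatic force acts, so mechanical energy is conserved: ½mv² = U₁ − U₂ = kQq(1/r₁ − 1/r₂).
U₁ − U₂ = (8.99×10⁹ N·m²/C²)(2.20×10⁻⁹ C)(-5.96×10⁻⁹ C)(1/0.736 − 1/0.161) = 5.72×10⁻⁷ J.
v = √(2·5.72×10⁻⁷/0.0128) = 9.45×10⁻³ m/s.

9.45×10⁻³ m/s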